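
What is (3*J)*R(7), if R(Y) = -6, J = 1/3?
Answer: -6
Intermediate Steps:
J = ⅓ ≈ 0.33333
(3*J)*R(7) = (3*(⅓))*(-6) = 1*(-6) = -6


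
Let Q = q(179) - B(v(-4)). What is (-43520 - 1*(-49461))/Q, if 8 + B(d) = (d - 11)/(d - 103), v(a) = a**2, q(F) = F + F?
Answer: 516867/31847 ≈ 16.230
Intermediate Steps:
q(F) = 2*F
B(d) = -8 + (-11 + d)/(-103 + d) (B(d) = -8 + (d - 11)/(d - 103) = -8 + (-11 + d)/(-103 + d))
Q = 31847/87 (Q = 2*179 - (813 - 7*(-4)**2)/(-103 + (-4)**2) = 358 - (813 - 7*16)/(-103 + 16) = 358 - (813 - 112)/(-87) = 358 - (-1)*701/87 = 358 - 1*(-701/87) = 358 + 701/87 = 31847/87 ≈ 366.06)
(-43520 - 1*(-49461))/Q = (-43520 - 1*(-49461))/(31847/87) = (-43520 + 49461)*(87/31847) = 5941*(87/31847) = 516867/31847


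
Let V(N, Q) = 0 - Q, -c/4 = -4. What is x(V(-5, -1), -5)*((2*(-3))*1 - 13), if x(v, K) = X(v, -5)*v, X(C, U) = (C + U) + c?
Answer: -228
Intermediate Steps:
c = 16 (c = -4*(-4) = 16)
X(C, U) = 16 + C + U (X(C, U) = (C + U) + 16 = 16 + C + U)
V(N, Q) = -Q
x(v, K) = v*(11 + v) (x(v, K) = (16 + v - 5)*v = (11 + v)*v = v*(11 + v))
x(V(-5, -1), -5)*((2*(-3))*1 - 13) = ((-1*(-1))*(11 - 1*(-1)))*((2*(-3))*1 - 13) = (1*(11 + 1))*(-6*1 - 13) = (1*12)*(-6 - 13) = 12*(-19) = -228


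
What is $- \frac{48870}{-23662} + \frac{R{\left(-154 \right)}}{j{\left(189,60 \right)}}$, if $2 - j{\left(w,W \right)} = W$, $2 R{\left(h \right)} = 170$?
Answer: $\frac{411595}{686198} \approx 0.59982$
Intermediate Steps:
$R{\left(h \right)} = 85$ ($R{\left(h \right)} = \frac{1}{2} \cdot 170 = 85$)
$j{\left(w,W \right)} = 2 - W$
$- \frac{48870}{-23662} + \frac{R{\left(-154 \right)}}{j{\left(189,60 \right)}} = - \frac{48870}{-23662} + \frac{85}{2 - 60} = \left(-48870\right) \left(- \frac{1}{23662}\right) + \frac{85}{2 - 60} = \frac{24435}{11831} + \frac{85}{-58} = \frac{24435}{11831} + 85 \left(- \frac{1}{58}\right) = \frac{24435}{11831} - \frac{85}{58} = \frac{411595}{686198}$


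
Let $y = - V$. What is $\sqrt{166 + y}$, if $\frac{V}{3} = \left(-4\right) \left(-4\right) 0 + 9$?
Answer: $\sqrt{139} \approx 11.79$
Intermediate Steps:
$V = 27$ ($V = 3 \left(\left(-4\right) \left(-4\right) 0 + 9\right) = 3 \left(16 \cdot 0 + 9\right) = 3 \left(0 + 9\right) = 3 \cdot 9 = 27$)
$y = -27$ ($y = \left(-1\right) 27 = -27$)
$\sqrt{166 + y} = \sqrt{166 - 27} = \sqrt{139}$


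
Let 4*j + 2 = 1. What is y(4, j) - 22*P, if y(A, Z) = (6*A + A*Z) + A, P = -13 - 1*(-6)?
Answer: 181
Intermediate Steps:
j = -¼ (j = -½ + (¼)*1 = -½ + ¼ = -¼ ≈ -0.25000)
P = -7 (P = -13 + 6 = -7)
y(A, Z) = 7*A + A*Z
y(4, j) - 22*P = 4*(7 - ¼) - 22*(-7) = 4*(27/4) + 154 = 27 + 154 = 181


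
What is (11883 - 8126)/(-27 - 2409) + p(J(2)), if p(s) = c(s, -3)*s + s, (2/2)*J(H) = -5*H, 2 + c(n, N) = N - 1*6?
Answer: 239843/2436 ≈ 98.458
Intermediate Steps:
c(n, N) = -8 + N (c(n, N) = -2 + (N - 1*6) = -2 + (N - 6) = -2 + (-6 + N) = -8 + N)
J(H) = -5*H
p(s) = -10*s (p(s) = (-8 - 3)*s + s = -11*s + s = -10*s)
(11883 - 8126)/(-27 - 2409) + p(J(2)) = (11883 - 8126)/(-27 - 2409) - (-50)*2 = 3757/(-2436) - 10*(-10) = 3757*(-1/2436) + 100 = -3757/2436 + 100 = 239843/2436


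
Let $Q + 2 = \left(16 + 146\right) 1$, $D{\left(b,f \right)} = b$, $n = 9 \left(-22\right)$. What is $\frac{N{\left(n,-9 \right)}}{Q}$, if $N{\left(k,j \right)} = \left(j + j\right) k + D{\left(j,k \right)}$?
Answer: $\frac{711}{32} \approx 22.219$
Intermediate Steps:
$n = -198$
$N{\left(k,j \right)} = j + 2 j k$ ($N{\left(k,j \right)} = \left(j + j\right) k + j = 2 j k + j = j + 2 j k$)
$Q = 160$ ($Q = -2 + \left(16 + 146\right) 1 = -2 + 162 \cdot 1 = -2 + 162 = 160$)
$\frac{N{\left(n,-9 \right)}}{Q} = \frac{\left(-9\right) \left(1 + 2 \left(-198\right)\right)}{160} = - 9 \left(1 - 396\right) \frac{1}{160} = \left(-9\right) \left(-395\right) \frac{1}{160} = 3555 \cdot \frac{1}{160} = \frac{711}{32}$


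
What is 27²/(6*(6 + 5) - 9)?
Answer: 243/19 ≈ 12.789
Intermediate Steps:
27²/(6*(6 + 5) - 9) = 729/(6*11 - 9) = 729/(66 - 9) = 729/57 = (1/57)*729 = 243/19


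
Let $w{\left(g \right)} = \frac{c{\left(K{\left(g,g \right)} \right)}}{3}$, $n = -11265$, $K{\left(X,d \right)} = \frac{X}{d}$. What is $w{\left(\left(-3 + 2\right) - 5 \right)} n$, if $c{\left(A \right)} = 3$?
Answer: $-11265$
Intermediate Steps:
$w{\left(g \right)} = 1$ ($w{\left(g \right)} = \frac{3}{3} = 3 \cdot \frac{1}{3} = 1$)
$w{\left(\left(-3 + 2\right) - 5 \right)} n = 1 \left(-11265\right) = -11265$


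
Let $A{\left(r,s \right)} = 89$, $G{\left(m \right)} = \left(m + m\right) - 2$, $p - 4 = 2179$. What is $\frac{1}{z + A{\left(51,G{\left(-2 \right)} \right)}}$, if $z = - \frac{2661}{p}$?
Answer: $\frac{2183}{191626} \approx 0.011392$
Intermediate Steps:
$p = 2183$ ($p = 4 + 2179 = 2183$)
$G{\left(m \right)} = -2 + 2 m$ ($G{\left(m \right)} = 2 m - 2 = -2 + 2 m$)
$z = - \frac{2661}{2183} \approx -1.219$
$\frac{1}{z + A{\left(51,G{\left(-2 \right)} \right)}} = \frac{1}{- \frac{2661}{2183} + 89} = \frac{1}{\frac{191626}{2183}} = \frac{2183}{191626}$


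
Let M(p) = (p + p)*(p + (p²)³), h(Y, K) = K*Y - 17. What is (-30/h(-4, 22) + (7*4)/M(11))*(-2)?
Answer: -19487341/34102761 ≈ -0.57143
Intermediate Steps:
h(Y, K) = -17 + K*Y
M(p) = 2*p*(p + p⁶) (M(p) = (2*p)*(p + p⁶) = 2*p*(p + p⁶))
(-30/h(-4, 22) + (7*4)/M(11))*(-2) = (-30/(-17 + 22*(-4)) + (7*4)/((2*11²*(1 + 11⁵))))*(-2) = (-30/(-17 - 88) + 28/((2*121*(1 + 161051))))*(-2) = (-30/(-105) + 28/((2*121*161052)))*(-2) = (-30*(-1/105) + 28/38974584)*(-2) = (2/7 + 28*(1/38974584))*(-2) = (2/7 + 7/9743646)*(-2) = (19487341/68205522)*(-2) = -19487341/34102761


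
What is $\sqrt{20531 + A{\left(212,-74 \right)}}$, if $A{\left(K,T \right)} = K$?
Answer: $\sqrt{20743} \approx 144.02$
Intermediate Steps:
$\sqrt{20531 + A{\left(212,-74 \right)}} = \sqrt{20531 + 212} = \sqrt{20743}$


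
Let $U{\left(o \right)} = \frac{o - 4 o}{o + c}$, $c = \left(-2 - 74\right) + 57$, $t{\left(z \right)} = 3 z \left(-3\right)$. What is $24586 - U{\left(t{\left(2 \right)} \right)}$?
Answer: $\frac{909736}{37} \approx 24587.0$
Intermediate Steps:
$t{\left(z \right)} = - 9 z$
$c = -19$ ($c = -76 + 57 = -19$)
$U{\left(o \right)} = - \frac{3 o}{-19 + o}$ ($U{\left(o \right)} = \frac{o - 4 o}{o - 19} = \frac{\left(-3\right) o}{-19 + o} = - \frac{3 o}{-19 + o}$)
$24586 - U{\left(t{\left(2 \right)} \right)} = 24586 - - \frac{3 \left(\left(-9\right) 2\right)}{-19 - 18} = 24586 - \left(-3\right) \left(-18\right) \frac{1}{-19 - 18} = 24586 - \left(-3\right) \left(-18\right) \frac{1}{-37} = 24586 - \left(-3\right) \left(-18\right) \left(- \frac{1}{37}\right) = 24586 - - \frac{54}{37} = 24586 + \frac{54}{37} = \frac{909736}{37}$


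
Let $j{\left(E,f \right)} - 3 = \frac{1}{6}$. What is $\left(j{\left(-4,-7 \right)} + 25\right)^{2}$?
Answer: $\frac{28561}{36} \approx 793.36$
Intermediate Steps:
$j{\left(E,f \right)} = \frac{19}{6}$ ($j{\left(E,f \right)} = 3 + \frac{1}{6} = \frac{19}{6}$)
$\left(j{\left(-4,-7 \right)} + 25\right)^{2} = \left(\frac{19}{6} + 25\right)^{2} = \left(\frac{169}{6}\right)^{2} = \frac{28561}{36}$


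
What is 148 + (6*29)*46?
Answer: 8152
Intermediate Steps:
148 + (6*29)*46 = 148 + 174*46 = 148 + 8004 = 8152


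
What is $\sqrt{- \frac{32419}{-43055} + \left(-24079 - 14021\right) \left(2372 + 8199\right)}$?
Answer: $\frac{7 i \sqrt{15236743437987295}}{43055} \approx 20069.0 i$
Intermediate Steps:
$\sqrt{- \frac{32419}{-43055} + \left(-24079 - 14021\right) \left(2372 + 8199\right)} = \sqrt{\left(-32419\right) \left(- \frac{1}{43055}\right) - 402755100} = \sqrt{\frac{32419}{43055} - 402755100} = \sqrt{- \frac{17340620798081}{43055}} = \frac{7 i \sqrt{15236743437987295}}{43055}$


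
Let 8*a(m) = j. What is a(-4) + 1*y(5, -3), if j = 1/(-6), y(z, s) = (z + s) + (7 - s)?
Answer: 575/48 ≈ 11.979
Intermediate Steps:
y(z, s) = 7 + z (y(z, s) = (s + z) + (7 - s) = 7 + z)
j = -1/6 ≈ -0.16667
a(m) = -1/48 (a(m) = (1/8)*(-1/6) = -1/48)
a(-4) + 1*y(5, -3) = -1/48 + 1*(7 + 5) = -1/48 + 1*12 = -1/48 + 12 = 575/48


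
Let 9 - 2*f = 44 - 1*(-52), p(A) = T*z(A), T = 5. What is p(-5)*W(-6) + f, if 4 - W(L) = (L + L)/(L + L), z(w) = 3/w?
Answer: -105/2 ≈ -52.500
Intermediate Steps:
p(A) = 15/A (p(A) = 5*(3/A) = 15/A)
f = -87/2 (f = 9/2 - (44 - 1*(-52))/2 = 9/2 - (44 + 52)/2 = 9/2 - ½*96 = 9/2 - 48 = -87/2 ≈ -43.500)
W(L) = 3 (W(L) = 4 - (L + L)/(L + L) = 4 - 2*L/(2*L) = 4 - 2*L*1/(2*L) = 4 - 1*1 = 4 - 1 = 3)
p(-5)*W(-6) + f = (15/(-5))*3 - 87/2 = (15*(-⅕))*3 - 87/2 = -3*3 - 87/2 = -9 - 87/2 = -105/2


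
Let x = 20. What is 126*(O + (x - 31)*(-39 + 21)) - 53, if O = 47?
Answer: 30817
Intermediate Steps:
126*(O + (x - 31)*(-39 + 21)) - 53 = 126*(47 + (20 - 31)*(-39 + 21)) - 53 = 126*(47 - 11*(-18)) - 53 = 126*(47 + 198) - 53 = 126*245 - 53 = 30870 - 53 = 30817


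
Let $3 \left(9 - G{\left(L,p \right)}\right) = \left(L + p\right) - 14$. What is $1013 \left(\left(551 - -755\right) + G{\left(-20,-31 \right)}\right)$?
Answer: $\frac{4062130}{3} \approx 1.354 \cdot 10^{6}$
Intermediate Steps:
$G{\left(L,p \right)} = \frac{41}{3} - \frac{L}{3} - \frac{p}{3}$ ($G{\left(L,p \right)} = 9 - \frac{\left(L + p\right) - 14}{3} = 9 - \frac{-14 + L + p}{3} = 9 - \left(- \frac{14}{3} + \frac{L}{3} + \frac{p}{3}\right) = \frac{41}{3} - \frac{L}{3} - \frac{p}{3}$)
$1013 \left(\left(551 - -755\right) + G{\left(-20,-31 \right)}\right) = 1013 \left(\left(551 - -755\right) - - \frac{92}{3}\right) = 1013 \left(\left(551 + 755\right) + \left(\frac{41}{3} + \frac{20}{3} + \frac{31}{3}\right)\right) = 1013 \left(1306 + \frac{92}{3}\right) = 1013 \cdot \frac{4010}{3} = \frac{4062130}{3}$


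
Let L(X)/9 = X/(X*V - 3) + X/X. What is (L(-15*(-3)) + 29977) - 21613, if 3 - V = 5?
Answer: 259428/31 ≈ 8368.6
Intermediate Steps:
V = -2 (V = 3 - 1*5 = 3 - 5 = -2)
L(X) = 9 + 9*X/(-3 - 2*X) (L(X) = 9*(X/(X*(-2) - 3) + X/X) = 9*(X/(-2*X - 3) + 1) = 9*(X/(-3 - 2*X) + 1) = 9*(1 + X/(-3 - 2*X)) = 9 + 9*X/(-3 - 2*X))
(L(-15*(-3)) + 29977) - 21613 = (9*(3 - 15*(-3))/(3 + 2*(-15*(-3))) + 29977) - 21613 = (9*(3 + 45)/(3 + 2*45) + 29977) - 21613 = (9*48/(3 + 90) + 29977) - 21613 = (9*48/93 + 29977) - 21613 = (9*(1/93)*48 + 29977) - 21613 = (144/31 + 29977) - 21613 = 929431/31 - 21613 = 259428/31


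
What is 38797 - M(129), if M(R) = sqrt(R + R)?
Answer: 38797 - sqrt(258) ≈ 38781.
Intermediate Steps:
M(R) = sqrt(2)*sqrt(R) (M(R) = sqrt(2*R) = sqrt(2)*sqrt(R))
38797 - M(129) = 38797 - sqrt(2)*sqrt(129) = 38797 - sqrt(258)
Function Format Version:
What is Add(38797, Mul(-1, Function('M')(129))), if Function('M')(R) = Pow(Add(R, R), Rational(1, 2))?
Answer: Add(38797, Mul(-1, Pow(258, Rational(1, 2)))) ≈ 38781.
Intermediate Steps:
Function('M')(R) = Mul(Pow(2, Rational(1, 2)), Pow(R, Rational(1, 2))) (Function('M')(R) = Pow(Mul(2, R), Rational(1, 2)) = Mul(Pow(2, Rational(1, 2)), Pow(R, Rational(1, 2))))
Add(38797, Mul(-1, Function('M')(129))) = Add(38797, Mul(-1, Mul(Pow(2, Rational(1, 2)), Pow(129, Rational(1, 2))))) = Add(38797, Mul(-1, Pow(258, Rational(1, 2))))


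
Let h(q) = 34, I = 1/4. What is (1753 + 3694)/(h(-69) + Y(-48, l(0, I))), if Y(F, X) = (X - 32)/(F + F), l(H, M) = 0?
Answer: 16341/103 ≈ 158.65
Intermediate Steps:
I = ¼ (I = 1*(¼) = ¼ ≈ 0.25000)
Y(F, X) = (-32 + X)/(2*F) (Y(F, X) = (-32 + X)/((2*F)) = (-32 + X)*(1/(2*F)) = (-32 + X)/(2*F))
(1753 + 3694)/(h(-69) + Y(-48, l(0, I))) = (1753 + 3694)/(34 + (½)*(-32 + 0)/(-48)) = 5447/(34 + (½)*(-1/48)*(-32)) = 5447/(34 + ⅓) = 5447/(103/3) = 5447*(3/103) = 16341/103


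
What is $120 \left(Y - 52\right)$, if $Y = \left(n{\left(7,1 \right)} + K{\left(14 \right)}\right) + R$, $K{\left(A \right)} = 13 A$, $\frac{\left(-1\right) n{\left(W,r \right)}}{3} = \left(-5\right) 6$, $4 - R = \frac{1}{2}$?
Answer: $26820$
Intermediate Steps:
$R = \frac{7}{2}$ ($R = 4 - \frac{1}{2} = \frac{7}{2} \approx 3.5$)
$n{\left(W,r \right)} = 90$ ($n{\left(W,r \right)} = - 3 \left(\left(-5\right) 6\right) = \left(-3\right) \left(-30\right) = 90$)
$Y = \frac{551}{2}$ ($Y = \left(90 + 13 \cdot 14\right) + \frac{7}{2} = \left(90 + 182\right) + \frac{7}{2} = 272 + \frac{7}{2} = \frac{551}{2} \approx 275.5$)
$120 \left(Y - 52\right) = 120 \left(\frac{551}{2} - 52\right) = 120 \cdot \frac{447}{2} = 26820$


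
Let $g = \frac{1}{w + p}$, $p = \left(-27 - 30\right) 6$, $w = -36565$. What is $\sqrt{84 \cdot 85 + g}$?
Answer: $\frac{\sqrt{9725584236953}}{36907} \approx 84.499$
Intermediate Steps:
$p = -342$ ($p = \left(-57\right) 6 = -342$)
$g = - \frac{1}{36907}$ ($g = \frac{1}{-36565 - 342} = \frac{1}{-36907} = - \frac{1}{36907} \approx -2.7095 \cdot 10^{-5}$)
$\sqrt{84 \cdot 85 + g} = \sqrt{84 \cdot 85 - \frac{1}{36907}} = \sqrt{7140 - \frac{1}{36907}} = \sqrt{\frac{263515979}{36907}} = \frac{\sqrt{9725584236953}}{36907}$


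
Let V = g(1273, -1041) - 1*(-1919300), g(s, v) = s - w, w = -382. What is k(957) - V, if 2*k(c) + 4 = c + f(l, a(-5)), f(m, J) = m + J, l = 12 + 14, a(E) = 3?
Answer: -1920464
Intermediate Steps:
g(s, v) = 382 + s (g(s, v) = s - 1*(-382) = s + 382 = 382 + s)
l = 26
f(m, J) = J + m
V = 1920955 (V = (382 + 1273) - 1*(-1919300) = 1655 + 1919300 = 1920955)
k(c) = 25/2 + c/2 (k(c) = -2 + (c + (3 + 26))/2 = -2 + (c + 29)/2 = -2 + (29 + c)/2 = -2 + (29/2 + c/2) = 25/2 + c/2)
k(957) - V = (25/2 + (1/2)*957) - 1*1920955 = (25/2 + 957/2) - 1920955 = 491 - 1920955 = -1920464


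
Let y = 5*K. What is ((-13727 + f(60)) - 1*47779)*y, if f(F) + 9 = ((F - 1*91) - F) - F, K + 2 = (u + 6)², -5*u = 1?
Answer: -48777806/5 ≈ -9.7556e+6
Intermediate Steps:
u = -⅕ (u = -⅕*1 = -⅕ ≈ -0.20000)
K = 791/25 (K = -2 + (-⅕ + 6)² = -2 + (29/5)² = -2 + 841/25 = 791/25 ≈ 31.640)
f(F) = -100 - F (f(F) = -9 + (((F - 1*91) - F) - F) = -9 + (((F - 91) - F) - F) = -9 + (((-91 + F) - F) - F) = -9 + (-91 - F) = -100 - F)
y = 791/5 (y = 5*(791/25) = 791/5 ≈ 158.20)
((-13727 + f(60)) - 1*47779)*y = ((-13727 + (-100 - 1*60)) - 1*47779)*(791/5) = ((-13727 + (-100 - 60)) - 47779)*(791/5) = ((-13727 - 160) - 47779)*(791/5) = (-13887 - 47779)*(791/5) = -61666*791/5 = -48777806/5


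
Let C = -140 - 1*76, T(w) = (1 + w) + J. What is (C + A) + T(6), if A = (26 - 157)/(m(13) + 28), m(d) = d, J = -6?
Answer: -8946/41 ≈ -218.20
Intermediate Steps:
A = -131/41 (A = (26 - 157)/(13 + 28) = -131/41 ≈ -3.1951)
T(w) = -5 + w (T(w) = (1 + w) - 6 = -5 + w)
C = -216 (C = -140 - 76 = -216)
(C + A) + T(6) = (-216 - 131/41) + (-5 + 6) = -8987/41 + 1 = -8946/41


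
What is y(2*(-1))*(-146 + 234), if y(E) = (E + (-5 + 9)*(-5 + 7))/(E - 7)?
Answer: -176/3 ≈ -58.667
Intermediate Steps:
y(E) = (8 + E)/(-7 + E) (y(E) = (E + 4*2)/(-7 + E) = (E + 8)/(-7 + E) = (8 + E)/(-7 + E))
y(2*(-1))*(-146 + 234) = ((8 + 2*(-1))/(-7 + 2*(-1)))*(-146 + 234) = ((8 - 2)/(-7 - 2))*88 = (6/(-9))*88 = -⅑*6*88 = -⅔*88 = -176/3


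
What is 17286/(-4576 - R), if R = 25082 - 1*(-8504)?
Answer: -8643/19081 ≈ -0.45296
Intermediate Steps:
R = 33586 (R = 25082 + 8504 = 33586)
17286/(-4576 - R) = 17286/(-4576 - 1*33586) = 17286/(-4576 - 33586) = 17286/(-38162) = 17286*(-1/38162) = -8643/19081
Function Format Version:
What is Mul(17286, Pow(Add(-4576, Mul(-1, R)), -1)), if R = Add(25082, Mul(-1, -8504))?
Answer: Rational(-8643, 19081) ≈ -0.45296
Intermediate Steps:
R = 33586 (R = Add(25082, 8504) = 33586)
Mul(17286, Pow(Add(-4576, Mul(-1, R)), -1)) = Mul(17286, Pow(Add(-4576, Mul(-1, 33586)), -1)) = Mul(17286, Pow(Add(-4576, -33586), -1)) = Mul(17286, Pow(-38162, -1)) = Mul(17286, Rational(-1, 38162)) = Rational(-8643, 19081)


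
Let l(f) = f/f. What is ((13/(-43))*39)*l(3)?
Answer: -507/43 ≈ -11.791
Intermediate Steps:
l(f) = 1
((13/(-43))*39)*l(3) = ((13/(-43))*39)*1 = ((13*(-1/43))*39)*1 = -13/43*39*1 = -507/43*1 = -507/43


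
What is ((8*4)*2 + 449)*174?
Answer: 89262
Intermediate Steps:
((8*4)*2 + 449)*174 = (32*2 + 449)*174 = (64 + 449)*174 = 513*174 = 89262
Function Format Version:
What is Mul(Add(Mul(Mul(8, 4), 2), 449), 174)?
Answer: 89262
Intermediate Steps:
Mul(Add(Mul(Mul(8, 4), 2), 449), 174) = Mul(Add(Mul(32, 2), 449), 174) = Mul(Add(64, 449), 174) = Mul(513, 174) = 89262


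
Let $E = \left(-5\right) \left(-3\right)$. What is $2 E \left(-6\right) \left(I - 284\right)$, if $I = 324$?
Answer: $-7200$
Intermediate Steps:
$E = 15$
$2 E \left(-6\right) \left(I - 284\right) = 2 \cdot 15 \left(-6\right) \left(324 - 284\right) = 30 \left(-6\right) 40 = \left(-180\right) 40 = -7200$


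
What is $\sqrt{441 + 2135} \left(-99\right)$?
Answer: $- 396 \sqrt{161} \approx -5024.7$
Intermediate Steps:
$\sqrt{441 + 2135} \left(-99\right) = \sqrt{2576} \left(-99\right) = 4 \sqrt{161} \left(-99\right) = - 396 \sqrt{161}$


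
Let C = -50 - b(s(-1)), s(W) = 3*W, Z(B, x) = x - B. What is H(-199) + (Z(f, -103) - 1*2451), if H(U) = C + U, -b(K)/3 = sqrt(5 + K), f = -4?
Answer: -2799 + 3*sqrt(2) ≈ -2794.8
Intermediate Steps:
b(K) = -3*sqrt(5 + K)
C = -50 + 3*sqrt(2) (C = -50 - (-3)*sqrt(5 + 3*(-1)) = -50 - (-3)*sqrt(5 - 3) = -50 - (-3)*sqrt(2) = -50 + 3*sqrt(2) ≈ -45.757)
H(U) = -50 + U + 3*sqrt(2) (H(U) = (-50 + 3*sqrt(2)) + U = -50 + U + 3*sqrt(2))
H(-199) + (Z(f, -103) - 1*2451) = (-50 - 199 + 3*sqrt(2)) + ((-103 - 1*(-4)) - 1*2451) = (-249 + 3*sqrt(2)) + ((-103 + 4) - 2451) = (-249 + 3*sqrt(2)) + (-99 - 2451) = (-249 + 3*sqrt(2)) - 2550 = -2799 + 3*sqrt(2)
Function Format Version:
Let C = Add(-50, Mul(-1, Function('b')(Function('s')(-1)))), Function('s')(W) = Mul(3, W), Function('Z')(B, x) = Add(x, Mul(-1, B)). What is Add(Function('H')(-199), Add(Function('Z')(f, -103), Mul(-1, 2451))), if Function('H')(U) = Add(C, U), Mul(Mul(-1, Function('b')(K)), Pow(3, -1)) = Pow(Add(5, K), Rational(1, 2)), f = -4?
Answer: Add(-2799, Mul(3, Pow(2, Rational(1, 2)))) ≈ -2794.8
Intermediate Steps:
Function('b')(K) = Mul(-3, Pow(Add(5, K), Rational(1, 2)))
C = Add(-50, Mul(3, Pow(2, Rational(1, 2)))) (C = Add(-50, Mul(-1, Mul(-3, Pow(Add(5, Mul(3, -1)), Rational(1, 2))))) = Add(-50, Mul(-1, Mul(-3, Pow(Add(5, -3), Rational(1, 2))))) = Add(-50, Mul(-1, Mul(-3, Pow(2, Rational(1, 2))))) = Add(-50, Mul(3, Pow(2, Rational(1, 2)))) ≈ -45.757)
Function('H')(U) = Add(-50, U, Mul(3, Pow(2, Rational(1, 2)))) (Function('H')(U) = Add(Add(-50, Mul(3, Pow(2, Rational(1, 2)))), U) = Add(-50, U, Mul(3, Pow(2, Rational(1, 2)))))
Add(Function('H')(-199), Add(Function('Z')(f, -103), Mul(-1, 2451))) = Add(Add(-50, -199, Mul(3, Pow(2, Rational(1, 2)))), Add(Add(-103, Mul(-1, -4)), Mul(-1, 2451))) = Add(Add(-249, Mul(3, Pow(2, Rational(1, 2)))), Add(Add(-103, 4), -2451)) = Add(Add(-249, Mul(3, Pow(2, Rational(1, 2)))), Add(-99, -2451)) = Add(Add(-249, Mul(3, Pow(2, Rational(1, 2)))), -2550) = Add(-2799, Mul(3, Pow(2, Rational(1, 2))))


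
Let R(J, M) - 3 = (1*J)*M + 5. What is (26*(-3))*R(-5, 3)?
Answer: 546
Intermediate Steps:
R(J, M) = 8 + J*M (R(J, M) = 3 + ((1*J)*M + 5) = 3 + (J*M + 5) = 3 + (5 + J*M) = 8 + J*M)
(26*(-3))*R(-5, 3) = (26*(-3))*(8 - 5*3) = -78*(8 - 15) = -78*(-7) = 546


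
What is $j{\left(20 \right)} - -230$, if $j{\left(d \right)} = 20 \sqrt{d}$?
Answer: $230 + 40 \sqrt{5} \approx 319.44$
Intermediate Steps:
$j{\left(20 \right)} - -230 = 20 \sqrt{20} - -230 = 20 \cdot 2 \sqrt{5} + 230 = 40 \sqrt{5} + 230 = 230 + 40 \sqrt{5}$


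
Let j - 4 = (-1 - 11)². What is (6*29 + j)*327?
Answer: 105294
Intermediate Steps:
j = 148 (j = 4 + (-1 - 11)² = 4 + (-12)² = 4 + 144 = 148)
(6*29 + j)*327 = (6*29 + 148)*327 = (174 + 148)*327 = 322*327 = 105294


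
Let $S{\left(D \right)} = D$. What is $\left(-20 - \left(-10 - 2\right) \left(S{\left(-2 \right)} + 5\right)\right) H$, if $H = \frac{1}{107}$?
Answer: $\frac{16}{107} \approx 0.14953$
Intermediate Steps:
$H = \frac{1}{107} \approx 0.0093458$
$\left(-20 - \left(-10 - 2\right) \left(S{\left(-2 \right)} + 5\right)\right) H = \left(-20 - \left(-10 - 2\right) \left(-2 + 5\right)\right) \frac{1}{107} = \left(-20 - \left(-12\right) 3\right) \frac{1}{107} = \left(-20 - -36\right) \frac{1}{107} = \left(-20 + 36\right) \frac{1}{107} = 16 \cdot \frac{1}{107} = \frac{16}{107}$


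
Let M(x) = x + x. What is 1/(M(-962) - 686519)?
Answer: -1/688443 ≈ -1.4526e-6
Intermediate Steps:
M(x) = 2*x
1/(M(-962) - 686519) = 1/(2*(-962) - 686519) = 1/(-1924 - 686519) = 1/(-688443) = -1/688443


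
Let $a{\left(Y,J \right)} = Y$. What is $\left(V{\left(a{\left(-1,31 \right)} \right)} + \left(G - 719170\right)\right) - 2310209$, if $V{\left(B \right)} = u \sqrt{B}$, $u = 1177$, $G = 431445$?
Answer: $-2597934 + 1177 i \approx -2.5979 \cdot 10^{6} + 1177.0 i$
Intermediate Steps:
$V{\left(B \right)} = 1177 \sqrt{B}$
$\left(V{\left(a{\left(-1,31 \right)} \right)} + \left(G - 719170\right)\right) - 2310209 = \left(1177 \sqrt{-1} + \left(431445 - 719170\right)\right) - 2310209 = \left(1177 i + \left(431445 - 719170\right)\right) - 2310209 = \left(1177 i - 287725\right) - 2310209 = \left(-287725 + 1177 i\right) - 2310209 = -2597934 + 1177 i$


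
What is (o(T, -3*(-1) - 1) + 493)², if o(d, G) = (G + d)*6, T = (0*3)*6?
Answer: 255025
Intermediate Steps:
T = 0 (T = 0*6 = 0)
o(d, G) = 6*G + 6*d
(o(T, -3*(-1) - 1) + 493)² = ((6*(-3*(-1) - 1) + 6*0) + 493)² = ((6*(3 - 1) + 0) + 493)² = ((6*2 + 0) + 493)² = ((12 + 0) + 493)² = (12 + 493)² = 505² = 255025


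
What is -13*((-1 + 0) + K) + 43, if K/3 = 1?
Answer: 17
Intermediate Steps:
K = 3 (K = 3*1 = 3)
-13*((-1 + 0) + K) + 43 = -13*((-1 + 0) + 3) + 43 = -13*(-1 + 3) + 43 = -13*2 + 43 = -26 + 43 = 17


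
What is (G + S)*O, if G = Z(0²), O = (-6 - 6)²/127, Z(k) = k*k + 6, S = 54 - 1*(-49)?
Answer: 15696/127 ≈ 123.59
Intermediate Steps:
S = 103 (S = 54 + 49 = 103)
Z(k) = 6 + k² (Z(k) = k² + 6 = 6 + k²)
O = 144/127 (O = (-12)²*(1/127) = 144*(1/127) = 144/127 ≈ 1.1339)
G = 6 (G = 6 + (0²)² = 6 + 0² = 6 + 0 = 6)
(G + S)*O = (6 + 103)*(144/127) = 109*(144/127) = 15696/127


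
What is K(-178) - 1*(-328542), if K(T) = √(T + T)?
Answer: 328542 + 2*I*√89 ≈ 3.2854e+5 + 18.868*I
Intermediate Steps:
K(T) = √2*√T (K(T) = √(2*T) = √2*√T)
K(-178) - 1*(-328542) = √2*√(-178) - 1*(-328542) = √2*(I*√178) + 328542 = 2*I*√89 + 328542 = 328542 + 2*I*√89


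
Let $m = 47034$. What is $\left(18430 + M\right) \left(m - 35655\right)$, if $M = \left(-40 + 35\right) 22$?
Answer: $208463280$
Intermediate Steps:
$M = -110$ ($M = \left(-5\right) 22 = -110$)
$\left(18430 + M\right) \left(m - 35655\right) = \left(18430 - 110\right) \left(47034 - 35655\right) = 18320 \cdot 11379 = 208463280$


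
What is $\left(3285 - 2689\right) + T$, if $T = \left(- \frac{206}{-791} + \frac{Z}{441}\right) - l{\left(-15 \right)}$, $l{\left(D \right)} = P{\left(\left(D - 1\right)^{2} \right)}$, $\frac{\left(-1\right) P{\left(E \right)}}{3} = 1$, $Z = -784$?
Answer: $\frac{4253479}{7119} \approx 597.48$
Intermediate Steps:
$P{\left(E \right)} = -3$ ($P{\left(E \right)} = \left(-3\right) 1 = -3$)
$l{\left(D \right)} = -3$
$T = \frac{10555}{7119}$ ($T = \left(- \frac{206}{-791} - \frac{784}{441}\right) - -3 = \left(\left(-206\right) \left(- \frac{1}{791}\right) - \frac{16}{9}\right) + 3 = \left(\frac{206}{791} - \frac{16}{9}\right) + 3 = - \frac{10802}{7119} + 3 = \frac{10555}{7119} \approx 1.4827$)
$\left(3285 - 2689\right) + T = \left(3285 - 2689\right) + \frac{10555}{7119} = 596 + \frac{10555}{7119} = \frac{4253479}{7119}$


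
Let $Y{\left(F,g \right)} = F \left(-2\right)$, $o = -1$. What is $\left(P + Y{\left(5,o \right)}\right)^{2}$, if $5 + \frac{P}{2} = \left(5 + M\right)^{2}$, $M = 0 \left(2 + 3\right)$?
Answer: $900$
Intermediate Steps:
$Y{\left(F,g \right)} = - 2 F$
$M = 0$ ($M = 0 \cdot 5 = 0$)
$P = 40$ ($P = -10 + 2 \left(5 + 0\right)^{2} = -10 + 2 \cdot 5^{2} = -10 + 2 \cdot 25 = -10 + 50 = 40$)
$\left(P + Y{\left(5,o \right)}\right)^{2} = \left(40 - 10\right)^{2} = 30^{2} = 900$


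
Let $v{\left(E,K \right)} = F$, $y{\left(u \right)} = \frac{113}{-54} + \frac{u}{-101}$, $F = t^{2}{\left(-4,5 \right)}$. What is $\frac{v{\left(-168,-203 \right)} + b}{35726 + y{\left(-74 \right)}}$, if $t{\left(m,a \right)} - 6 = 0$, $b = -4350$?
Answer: $- \frac{23528556}{194842187} \approx -0.12076$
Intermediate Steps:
$t{\left(m,a \right)} = 6$ ($t{\left(m,a \right)} = 6 + 0 = 6$)
$F = 36$ ($F = 6^{2} = 36$)
$y{\left(u \right)} = - \frac{113}{54} - \frac{u}{101}$ ($y{\left(u \right)} = 113 \left(- \frac{1}{54}\right) + u \left(- \frac{1}{101}\right) = - \frac{113}{54} - \frac{u}{101}$)
$v{\left(E,K \right)} = 36$
$\frac{v{\left(-168,-203 \right)} + b}{35726 + y{\left(-74 \right)}} = \frac{36 - 4350}{35726 - \frac{7417}{5454}} = - \frac{4314}{35726 + \left(- \frac{113}{54} + \frac{74}{101}\right)} = - \frac{4314}{35726 - \frac{7417}{5454}} = - \frac{4314}{\frac{194842187}{5454}} = \left(-4314\right) \frac{5454}{194842187} = - \frac{23528556}{194842187}$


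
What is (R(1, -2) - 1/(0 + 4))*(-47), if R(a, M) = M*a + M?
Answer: 799/4 ≈ 199.75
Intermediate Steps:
R(a, M) = M + M*a
(R(1, -2) - 1/(0 + 4))*(-47) = (-2*(1 + 1) - 1/(0 + 4))*(-47) = (-2*2 - 1/4)*(-47) = (-4 - 1*1/4)*(-47) = (-4 - 1/4)*(-47) = -17/4*(-47) = 799/4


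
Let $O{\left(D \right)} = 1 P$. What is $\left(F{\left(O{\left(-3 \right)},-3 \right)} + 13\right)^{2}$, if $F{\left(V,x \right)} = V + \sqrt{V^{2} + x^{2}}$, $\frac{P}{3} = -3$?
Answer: $106 + 24 \sqrt{10} \approx 181.89$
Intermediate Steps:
$P = -9$ ($P = 3 \left(-3\right) = -9$)
$O{\left(D \right)} = -9$ ($O{\left(D \right)} = 1 \left(-9\right) = -9$)
$\left(F{\left(O{\left(-3 \right)},-3 \right)} + 13\right)^{2} = \left(\left(-9 + \sqrt{\left(-9\right)^{2} + \left(-3\right)^{2}}\right) + 13\right)^{2} = \left(\left(-9 + \sqrt{81 + 9}\right) + 13\right)^{2} = \left(\left(-9 + \sqrt{90}\right) + 13\right)^{2} = \left(\left(-9 + 3 \sqrt{10}\right) + 13\right)^{2} = \left(4 + 3 \sqrt{10}\right)^{2}$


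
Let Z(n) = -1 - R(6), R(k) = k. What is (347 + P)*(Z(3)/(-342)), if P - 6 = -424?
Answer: -497/342 ≈ -1.4532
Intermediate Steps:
P = -418 (P = 6 - 424 = -418)
Z(n) = -7 (Z(n) = -1 - 1*6 = -1 - 6 = -7)
(347 + P)*(Z(3)/(-342)) = (347 - 418)*(-7/(-342)) = -(-497)*(-1)/342 = -71*7/342 = -497/342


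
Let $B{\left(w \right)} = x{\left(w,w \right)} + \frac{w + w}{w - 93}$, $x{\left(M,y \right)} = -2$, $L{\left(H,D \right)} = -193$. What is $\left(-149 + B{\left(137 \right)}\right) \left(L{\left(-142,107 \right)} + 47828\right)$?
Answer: $- \frac{151717475}{22} \approx -6.8962 \cdot 10^{6}$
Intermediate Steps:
$B{\left(w \right)} = -2 + \frac{2 w}{-93 + w}$ ($B{\left(w \right)} = -2 + \frac{w + w}{w - 93} = -2 + \frac{2 w}{-93 + w}$)
$\left(-149 + B{\left(137 \right)}\right) \left(L{\left(-142,107 \right)} + 47828\right) = \left(-149 + \frac{186}{-93 + 137}\right) \left(-193 + 47828\right) = \left(-149 + \frac{186}{44}\right) 47635 = \left(-149 + 186 \cdot \frac{1}{44}\right) 47635 = \left(-149 + \frac{93}{22}\right) 47635 = \left(- \frac{3185}{22}\right) 47635 = - \frac{151717475}{22}$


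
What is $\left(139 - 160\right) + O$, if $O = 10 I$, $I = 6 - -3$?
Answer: $69$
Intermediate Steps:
$I = 9$ ($I = 6 + 3 = 9$)
$O = 90$ ($O = 10 \cdot 9 = 90$)
$\left(139 - 160\right) + O = \left(139 - 160\right) + 90 = -21 + 90 = 69$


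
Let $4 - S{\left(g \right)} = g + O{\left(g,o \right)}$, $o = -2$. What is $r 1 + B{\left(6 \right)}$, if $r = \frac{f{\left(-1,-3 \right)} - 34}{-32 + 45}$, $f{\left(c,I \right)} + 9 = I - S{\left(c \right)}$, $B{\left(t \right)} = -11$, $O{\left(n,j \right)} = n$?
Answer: $-15$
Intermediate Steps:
$S{\left(g \right)} = 4 - 2 g$ ($S{\left(g \right)} = 4 - \left(g + g\right) = 4 - 2 g$)
$f{\left(c,I \right)} = -13 + I + 2 c$ ($f{\left(c,I \right)} = -9 - \left(4 - I - 2 c\right) = -9 + \left(I + \left(-4 + 2 c\right)\right) = -9 + \left(-4 + I + 2 c\right) = -13 + I + 2 c$)
$r = -4$ ($r = \frac{\left(-13 - 3 + 2 \left(-1\right)\right) - 34}{-32 + 45} = \frac{\left(-13 - 3 - 2\right) - 34}{13} = \left(-18 - 34\right) \frac{1}{13} = \left(-52\right) \frac{1}{13} = -4$)
$r 1 + B{\left(6 \right)} = \left(-4\right) 1 - 11 = -4 - 11 = -15$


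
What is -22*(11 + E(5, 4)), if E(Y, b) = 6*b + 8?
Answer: -946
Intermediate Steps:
E(Y, b) = 8 + 6*b
-22*(11 + E(5, 4)) = -22*(11 + (8 + 6*4)) = -22*(11 + (8 + 24)) = -22*(11 + 32) = -22*43 = -946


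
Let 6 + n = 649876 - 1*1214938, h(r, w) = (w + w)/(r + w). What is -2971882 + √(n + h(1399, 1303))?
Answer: -2971882 + I*√1031360918315/1351 ≈ -2.9719e+6 + 751.71*I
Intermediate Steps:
h(r, w) = 2*w/(r + w) (h(r, w) = (2*w)/(r + w) = 2*w/(r + w))
n = -565068 (n = -6 + (649876 - 1*1214938) = -6 + (649876 - 1214938) = -6 - 565062 = -565068)
-2971882 + √(n + h(1399, 1303)) = -2971882 + √(-565068 + 2*1303/(1399 + 1303)) = -2971882 + √(-565068 + 2*1303/2702) = -2971882 + √(-565068 + 2*1303*(1/2702)) = -2971882 + √(-565068 + 1303/1351) = -2971882 + √(-763405565/1351) = -2971882 + I*√1031360918315/1351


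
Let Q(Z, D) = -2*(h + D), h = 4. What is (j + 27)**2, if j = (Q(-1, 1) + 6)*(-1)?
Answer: 961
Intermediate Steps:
Q(Z, D) = -8 - 2*D (Q(Z, D) = -2*(4 + D) = -8 - 2*D)
j = 4 (j = ((-8 - 2*1) + 6)*(-1) = ((-8 - 2) + 6)*(-1) = (-10 + 6)*(-1) = -4*(-1) = 4)
(j + 27)**2 = (4 + 27)**2 = 31**2 = 961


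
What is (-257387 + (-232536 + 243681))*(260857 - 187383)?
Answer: -18092384708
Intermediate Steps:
(-257387 + (-232536 + 243681))*(260857 - 187383) = (-257387 + 11145)*73474 = -246242*73474 = -18092384708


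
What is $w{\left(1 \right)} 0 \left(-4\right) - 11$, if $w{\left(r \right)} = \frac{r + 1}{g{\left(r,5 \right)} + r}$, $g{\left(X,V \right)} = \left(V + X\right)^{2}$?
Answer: $-11$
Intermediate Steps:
$w{\left(r \right)} = \frac{1 + r}{r + \left(5 + r\right)^{2}}$ ($w{\left(r \right)} = \frac{r + 1}{\left(5 + r\right)^{2} + r} = \frac{1 + r}{r + \left(5 + r\right)^{2}}$)
$w{\left(1 \right)} 0 \left(-4\right) - 11 = \frac{1 + 1}{1 + \left(5 + 1\right)^{2}} \cdot 0 \left(-4\right) - 11 = \frac{1}{1 + 6^{2}} \cdot 2 \cdot 0 - 11 = \frac{1}{1 + 36} \cdot 2 \cdot 0 - 11 = \frac{1}{37} \cdot 2 \cdot 0 - 11 = \frac{2}{37} \cdot 0 - 11 = 0 - 11 = -11$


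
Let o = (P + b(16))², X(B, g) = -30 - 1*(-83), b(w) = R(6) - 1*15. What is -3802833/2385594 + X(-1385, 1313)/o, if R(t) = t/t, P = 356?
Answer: -24703784585/15501589812 ≈ -1.5936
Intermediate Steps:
R(t) = 1
b(w) = -14 (b(w) = 1 - 1*15 = 1 - 15 = -14)
X(B, g) = 53 (X(B, g) = -30 + 83 = 53)
o = 116964 (o = (356 - 14)² = 342² = 116964)
-3802833/2385594 + X(-1385, 1313)/o = -3802833/2385594 + 53/116964 = -3802833*1/2385594 + 53*(1/116964) = -422537/265066 + 53/116964 = -24703784585/15501589812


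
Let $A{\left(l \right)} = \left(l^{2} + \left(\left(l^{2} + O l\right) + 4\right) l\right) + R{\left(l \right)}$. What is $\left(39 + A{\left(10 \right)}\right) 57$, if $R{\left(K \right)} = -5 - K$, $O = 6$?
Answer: $100548$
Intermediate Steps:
$A{\left(l \right)} = -5 + l^{2} - l + l \left(4 + l^{2} + 6 l\right)$ ($A{\left(l \right)} = \left(l^{2} + \left(\left(l^{2} + 6 l\right) + 4\right) l\right) - \left(5 + l\right) = \left(l^{2} + \left(4 + l^{2} + 6 l\right) l\right) - \left(5 + l\right) = \left(l^{2} + l \left(4 + l^{2} + 6 l\right)\right) - \left(5 + l\right) = -5 + l^{2} - l + l \left(4 + l^{2} + 6 l\right)$)
$\left(39 + A{\left(10 \right)}\right) 57 = \left(39 + \left(-5 + 10^{3} + 3 \cdot 10 + 7 \cdot 10^{2}\right)\right) 57 = \left(39 + \left(-5 + 1000 + 30 + 7 \cdot 100\right)\right) 57 = \left(39 + \left(-5 + 1000 + 30 + 700\right)\right) 57 = \left(39 + 1725\right) 57 = 1764 \cdot 57 = 100548$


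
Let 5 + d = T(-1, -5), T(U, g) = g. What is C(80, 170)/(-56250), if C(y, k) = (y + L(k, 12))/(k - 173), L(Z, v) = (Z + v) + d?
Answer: 14/9375 ≈ 0.0014933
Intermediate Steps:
d = -10 (d = -5 - 5 = -10)
L(Z, v) = -10 + Z + v (L(Z, v) = (Z + v) - 10 = -10 + Z + v)
C(y, k) = (2 + k + y)/(-173 + k) (C(y, k) = (y + (-10 + k + 12))/(k - 173) = (y + (2 + k))/(-173 + k) = (2 + k + y)/(-173 + k))
C(80, 170)/(-56250) = ((2 + 170 + 80)/(-173 + 170))/(-56250) = (252/(-3))*(-1/56250) = -1/3*252*(-1/56250) = -84*(-1/56250) = 14/9375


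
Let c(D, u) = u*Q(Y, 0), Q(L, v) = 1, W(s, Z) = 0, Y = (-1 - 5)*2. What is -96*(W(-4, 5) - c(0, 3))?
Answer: 288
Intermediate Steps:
Y = -12 (Y = -6*2 = -12)
c(D, u) = u (c(D, u) = u*1 = u)
-96*(W(-4, 5) - c(0, 3)) = -96*(0 - 1*3) = -96*(0 - 3) = -96*(-3) = 288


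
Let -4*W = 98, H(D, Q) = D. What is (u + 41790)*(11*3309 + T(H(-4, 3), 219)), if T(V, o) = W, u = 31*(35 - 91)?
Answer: 1456944223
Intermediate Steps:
W = -49/2 (W = -¼*98 = -49/2 ≈ -24.500)
u = -1736 (u = 31*(-56) = -1736)
T(V, o) = -49/2
(u + 41790)*(11*3309 + T(H(-4, 3), 219)) = (-1736 + 41790)*(11*3309 - 49/2) = 40054*(36399 - 49/2) = 40054*(72749/2) = 1456944223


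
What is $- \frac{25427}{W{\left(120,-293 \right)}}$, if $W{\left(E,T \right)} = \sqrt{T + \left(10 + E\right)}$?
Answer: $\frac{25427 i \sqrt{163}}{163} \approx 1991.6 i$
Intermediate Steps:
$W{\left(E,T \right)} = \sqrt{10 + E + T}$
$- \frac{25427}{W{\left(120,-293 \right)}} = - \frac{25427}{\sqrt{10 + 120 - 293}} = - \frac{25427}{\sqrt{-163}} = - \frac{25427}{i \sqrt{163}} = - 25427 \left(- \frac{i \sqrt{163}}{163}\right) = \frac{25427 i \sqrt{163}}{163}$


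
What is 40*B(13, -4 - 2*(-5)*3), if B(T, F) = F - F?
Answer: 0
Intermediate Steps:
B(T, F) = 0
40*B(13, -4 - 2*(-5)*3) = 40*0 = 0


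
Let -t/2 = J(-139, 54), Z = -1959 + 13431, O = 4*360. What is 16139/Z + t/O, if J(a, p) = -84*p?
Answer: 442063/57360 ≈ 7.7068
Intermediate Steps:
O = 1440
Z = 11472
t = 9072 (t = -(-168)*54 = -2*(-4536) = 9072)
16139/Z + t/O = 16139/11472 + 9072/1440 = 16139*(1/11472) + 9072*(1/1440) = 16139/11472 + 63/10 = 442063/57360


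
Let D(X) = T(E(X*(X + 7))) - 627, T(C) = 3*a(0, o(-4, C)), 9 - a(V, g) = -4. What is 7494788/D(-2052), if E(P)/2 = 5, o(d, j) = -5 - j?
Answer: -267671/21 ≈ -12746.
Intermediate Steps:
E(P) = 10 (E(P) = 2*5 = 10)
a(V, g) = 13 (a(V, g) = 9 - 1*(-4) = 9 + 4 = 13)
T(C) = 39 (T(C) = 3*13 = 39)
D(X) = -588 (D(X) = 39 - 627 = -588)
7494788/D(-2052) = 7494788/(-588) = 7494788*(-1/588) = -267671/21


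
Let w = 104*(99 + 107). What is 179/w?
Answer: 179/21424 ≈ 0.0083551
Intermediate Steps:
w = 21424 (w = 104*206 = 21424)
179/w = 179/21424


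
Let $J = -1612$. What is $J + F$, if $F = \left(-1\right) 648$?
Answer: $-2260$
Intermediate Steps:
$F = -648$
$J + F = -1612 - 648 = -2260$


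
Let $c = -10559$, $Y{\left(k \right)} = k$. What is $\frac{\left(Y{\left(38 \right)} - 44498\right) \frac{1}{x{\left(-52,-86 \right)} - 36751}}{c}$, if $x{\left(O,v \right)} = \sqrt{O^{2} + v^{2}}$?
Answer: $- \frac{1633949460}{14261258888659} - \frac{444600 \sqrt{101}}{14261258888659} \approx -0.00011489$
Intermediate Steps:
$\frac{\left(Y{\left(38 \right)} - 44498\right) \frac{1}{x{\left(-52,-86 \right)} - 36751}}{c} = \frac{\left(38 - 44498\right) \frac{1}{\sqrt{\left(-52\right)^{2} + \left(-86\right)^{2}} - 36751}}{-10559} = - \frac{44460}{\sqrt{2704 + 7396} - 36751} \left(- \frac{1}{10559}\right) = - \frac{44460}{\sqrt{10100} - 36751} \left(- \frac{1}{10559}\right) = - \frac{44460}{10 \sqrt{101} - 36751} \left(- \frac{1}{10559}\right) = - \frac{44460}{-36751 + 10 \sqrt{101}} \left(- \frac{1}{10559}\right) = \frac{44460}{10559 \left(-36751 + 10 \sqrt{101}\right)}$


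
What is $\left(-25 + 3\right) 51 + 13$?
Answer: $-1109$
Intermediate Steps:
$\left(-25 + 3\right) 51 + 13 = \left(-22\right) 51 + 13 = -1122 + 13 = -1109$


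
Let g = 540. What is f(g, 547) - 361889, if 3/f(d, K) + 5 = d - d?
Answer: -1809448/5 ≈ -3.6189e+5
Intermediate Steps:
f(d, K) = -⅗ (f(d, K) = 3/(-5 + (d - d)) = 3/(-5 + 0) = 3/(-5) = 3*(-⅕) = -⅗)
f(g, 547) - 361889 = -⅗ - 361889 = -1809448/5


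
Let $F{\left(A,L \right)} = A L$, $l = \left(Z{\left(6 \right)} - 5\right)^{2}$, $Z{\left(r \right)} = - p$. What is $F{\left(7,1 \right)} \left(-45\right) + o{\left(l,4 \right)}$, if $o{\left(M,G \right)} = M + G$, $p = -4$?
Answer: $-310$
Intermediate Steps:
$Z{\left(r \right)} = 4$ ($Z{\left(r \right)} = \left(-1\right) \left(-4\right) = 4$)
$l = 1$ ($l = \left(4 - 5\right)^{2} = \left(-1\right)^{2} = 1$)
$o{\left(M,G \right)} = G + M$
$F{\left(7,1 \right)} \left(-45\right) + o{\left(l,4 \right)} = 7 \cdot 1 \left(-45\right) + \left(4 + 1\right) = 7 \left(-45\right) + 5 = -315 + 5 = -310$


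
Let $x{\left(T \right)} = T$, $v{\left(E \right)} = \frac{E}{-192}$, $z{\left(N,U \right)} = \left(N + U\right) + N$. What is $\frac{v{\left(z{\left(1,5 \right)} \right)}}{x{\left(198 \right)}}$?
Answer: $- \frac{7}{38016} \approx -0.00018413$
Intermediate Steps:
$z{\left(N,U \right)} = U + 2 N$
$v{\left(E \right)} = - \frac{E}{192}$ ($v{\left(E \right)} = E \left(- \frac{1}{192}\right) = - \frac{E}{192}$)
$\frac{v{\left(z{\left(1,5 \right)} \right)}}{x{\left(198 \right)}} = \frac{\left(- \frac{1}{192}\right) \left(5 + 2 \cdot 1\right)}{198} = - \frac{5 + 2}{192} \cdot \frac{1}{198} = \left(- \frac{1}{192}\right) 7 \cdot \frac{1}{198} = \left(- \frac{7}{192}\right) \frac{1}{198} = - \frac{7}{38016}$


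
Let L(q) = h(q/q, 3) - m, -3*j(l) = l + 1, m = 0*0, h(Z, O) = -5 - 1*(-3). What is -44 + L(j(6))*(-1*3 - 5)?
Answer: -28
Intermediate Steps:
h(Z, O) = -2 (h(Z, O) = -5 + 3 = -2)
m = 0
j(l) = -1/3 - l/3 (j(l) = -(l + 1)/3 = -(1 + l)/3 = -1/3 - l/3)
L(q) = -2 (L(q) = -2 - 1*0 = -2 + 0 = -2)
-44 + L(j(6))*(-1*3 - 5) = -44 - 2*(-1*3 - 5) = -44 - 2*(-3 - 5) = -44 - 2*(-8) = -44 + 16 = -28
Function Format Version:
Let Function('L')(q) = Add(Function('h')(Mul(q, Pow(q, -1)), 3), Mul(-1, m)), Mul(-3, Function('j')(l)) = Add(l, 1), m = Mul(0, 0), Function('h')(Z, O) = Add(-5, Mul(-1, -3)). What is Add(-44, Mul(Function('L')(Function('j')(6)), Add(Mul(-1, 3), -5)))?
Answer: -28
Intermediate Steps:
Function('h')(Z, O) = -2 (Function('h')(Z, O) = Add(-5, 3) = -2)
m = 0
Function('j')(l) = Add(Rational(-1, 3), Mul(Rational(-1, 3), l)) (Function('j')(l) = Mul(Rational(-1, 3), Add(l, 1)) = Mul(Rational(-1, 3), Add(1, l)) = Add(Rational(-1, 3), Mul(Rational(-1, 3), l)))
Function('L')(q) = -2 (Function('L')(q) = Add(-2, Mul(-1, 0)) = Add(-2, 0) = -2)
Add(-44, Mul(Function('L')(Function('j')(6)), Add(Mul(-1, 3), -5))) = Add(-44, Mul(-2, Add(Mul(-1, 3), -5))) = Add(-44, Mul(-2, Add(-3, -5))) = Add(-44, Mul(-2, -8)) = Add(-44, 16) = -28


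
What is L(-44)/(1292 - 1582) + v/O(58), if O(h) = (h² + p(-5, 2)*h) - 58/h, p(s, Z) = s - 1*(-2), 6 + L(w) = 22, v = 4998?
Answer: 233066/154135 ≈ 1.5121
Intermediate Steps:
L(w) = 16 (L(w) = -6 + 22 = 16)
p(s, Z) = 2 + s (p(s, Z) = s + 2 = 2 + s)
O(h) = h² - 58/h - 3*h (O(h) = (h² + (2 - 5)*h) - 58/h = (h² - 3*h) - 58/h = h² - 58/h - 3*h)
L(-44)/(1292 - 1582) + v/O(58) = 16/(1292 - 1582) + 4998/(((-58 + 58²*(-3 + 58))/58)) = 16/(-290) + 4998/(((-58 + 3364*55)/58)) = 16*(-1/290) + 4998/(((-58 + 185020)/58)) = -8/145 + 4998/(((1/58)*184962)) = -8/145 + 4998/3189 = -8/145 + 4998*(1/3189) = -8/145 + 1666/1063 = 233066/154135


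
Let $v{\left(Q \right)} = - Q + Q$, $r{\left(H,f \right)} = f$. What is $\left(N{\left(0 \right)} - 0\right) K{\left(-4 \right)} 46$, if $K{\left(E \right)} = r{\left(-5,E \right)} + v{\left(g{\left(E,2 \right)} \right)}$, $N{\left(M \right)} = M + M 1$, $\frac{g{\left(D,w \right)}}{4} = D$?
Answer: $0$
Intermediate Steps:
$g{\left(D,w \right)} = 4 D$
$v{\left(Q \right)} = 0$
$N{\left(M \right)} = 2 M$ ($N{\left(M \right)} = M + M = 2 M$)
$K{\left(E \right)} = E$ ($K{\left(E \right)} = E + 0 = E$)
$\left(N{\left(0 \right)} - 0\right) K{\left(-4 \right)} 46 = \left(2 \cdot 0 - 0\right) \left(-4\right) 46 = \left(0 + 0\right) \left(-4\right) 46 = 0 \left(-4\right) 46 = 0 \cdot 46 = 0$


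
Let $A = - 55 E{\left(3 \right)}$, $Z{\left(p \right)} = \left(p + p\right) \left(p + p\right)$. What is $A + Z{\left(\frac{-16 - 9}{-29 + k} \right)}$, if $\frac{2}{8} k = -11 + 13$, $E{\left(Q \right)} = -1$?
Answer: $\frac{26755}{441} \approx 60.669$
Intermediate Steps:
$k = 8$ ($k = 4 \left(-11 + 13\right) = 4 \cdot 2 = 8$)
$Z{\left(p \right)} = 4 p^{2}$ ($Z{\left(p \right)} = 2 p 2 p = 4 p^{2}$)
$A = 55$ ($A = \left(-55\right) \left(-1\right) = 55$)
$A + Z{\left(\frac{-16 - 9}{-29 + k} \right)} = 55 + 4 \left(\frac{-16 - 9}{-29 + 8}\right)^{2} = 55 + 4 \left(- \frac{25}{-21}\right)^{2} = 55 + 4 \left(\left(-25\right) \left(- \frac{1}{21}\right)\right)^{2} = 55 + 4 \left(\frac{25}{21}\right)^{2} = 55 + 4 \cdot \frac{625}{441} = 55 + \frac{2500}{441} = \frac{26755}{441}$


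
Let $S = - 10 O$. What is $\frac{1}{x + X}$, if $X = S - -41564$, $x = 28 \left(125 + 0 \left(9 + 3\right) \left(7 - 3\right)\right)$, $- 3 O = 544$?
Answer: $\frac{3}{140632} \approx 2.1332 \cdot 10^{-5}$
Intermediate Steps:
$O = - \frac{544}{3}$ ($O = \left(- \frac{1}{3}\right) 544 = - \frac{544}{3} \approx -181.33$)
$x = 3500$ ($x = 28 \left(125 + 0 \cdot 12 \cdot 4\right) = 28 \left(125 + 0 \cdot 48\right) = 28 \left(125 + 0\right) = 28 \cdot 125 = 3500$)
$S = \frac{5440}{3}$ ($S = \left(-10\right) \left(- \frac{544}{3}\right) = \frac{5440}{3} \approx 1813.3$)
$X = \frac{130132}{3}$ ($X = \frac{5440}{3} - -41564 = \frac{5440}{3} + 41564 = \frac{130132}{3} \approx 43377.0$)
$\frac{1}{x + X} = \frac{1}{3500 + \frac{130132}{3}} = \frac{1}{\frac{140632}{3}} = \frac{3}{140632}$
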